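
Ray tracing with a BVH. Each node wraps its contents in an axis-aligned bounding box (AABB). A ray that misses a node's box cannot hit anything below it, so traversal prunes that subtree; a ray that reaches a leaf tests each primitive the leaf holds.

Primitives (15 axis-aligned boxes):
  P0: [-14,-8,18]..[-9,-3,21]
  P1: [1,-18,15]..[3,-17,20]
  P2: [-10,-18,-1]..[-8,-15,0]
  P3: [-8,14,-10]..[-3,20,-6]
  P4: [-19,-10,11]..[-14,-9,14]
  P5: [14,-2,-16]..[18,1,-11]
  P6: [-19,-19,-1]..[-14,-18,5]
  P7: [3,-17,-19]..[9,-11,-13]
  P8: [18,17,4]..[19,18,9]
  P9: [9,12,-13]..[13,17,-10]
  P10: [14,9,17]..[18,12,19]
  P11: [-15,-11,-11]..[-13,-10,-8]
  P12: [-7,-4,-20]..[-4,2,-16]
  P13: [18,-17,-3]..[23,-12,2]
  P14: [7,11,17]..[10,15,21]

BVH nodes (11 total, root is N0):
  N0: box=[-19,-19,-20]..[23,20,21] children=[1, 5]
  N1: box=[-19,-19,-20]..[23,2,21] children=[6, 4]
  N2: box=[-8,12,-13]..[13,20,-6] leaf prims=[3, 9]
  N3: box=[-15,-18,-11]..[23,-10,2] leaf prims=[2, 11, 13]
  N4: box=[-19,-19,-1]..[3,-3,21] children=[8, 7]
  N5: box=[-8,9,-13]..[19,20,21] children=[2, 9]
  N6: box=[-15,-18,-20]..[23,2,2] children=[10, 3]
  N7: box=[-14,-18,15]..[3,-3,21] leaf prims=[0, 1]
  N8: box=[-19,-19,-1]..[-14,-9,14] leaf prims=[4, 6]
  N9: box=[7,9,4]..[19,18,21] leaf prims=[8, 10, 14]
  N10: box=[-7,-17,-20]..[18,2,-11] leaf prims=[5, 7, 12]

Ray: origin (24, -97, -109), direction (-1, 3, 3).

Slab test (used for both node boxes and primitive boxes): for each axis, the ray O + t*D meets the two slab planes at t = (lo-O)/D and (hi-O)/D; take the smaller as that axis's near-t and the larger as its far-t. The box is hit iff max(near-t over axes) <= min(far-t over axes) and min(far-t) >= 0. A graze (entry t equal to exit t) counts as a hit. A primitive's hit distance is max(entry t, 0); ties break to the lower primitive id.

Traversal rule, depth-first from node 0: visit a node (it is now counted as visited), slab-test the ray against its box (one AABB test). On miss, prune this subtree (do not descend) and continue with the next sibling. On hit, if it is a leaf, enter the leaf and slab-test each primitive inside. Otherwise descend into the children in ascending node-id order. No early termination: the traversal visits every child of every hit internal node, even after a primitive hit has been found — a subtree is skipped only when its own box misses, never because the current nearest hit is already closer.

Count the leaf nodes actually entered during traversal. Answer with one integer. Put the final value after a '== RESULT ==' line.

Traverse from the root:
N0 x:[1,43] y:[26,39] z:[89/3,130/3] -> hit [89/3,39], descend [1, 5]
  N1 x:[1,43] y:[26,33] z:[89/3,130/3] -> hit [89/3,33], descend [4, 6]
    N4 x:[21,43] y:[26,94/3] z:[36,130/3] -> miss, prune
    N6 x:[1,39] y:[79/3,33] z:[89/3,37] -> hit [89/3,33], descend [3, 10]
      N3 x:[1,39] y:[79/3,29] z:[98/3,37] -> miss, prune
      N10 x:[6,31] y:[80/3,33] z:[89/3,98/3] -> hit [89/3,31] leaf, test {P5(miss), P7(miss), P12@t=31}
  N5 x:[5,32] y:[106/3,39] z:[32,130/3] -> miss, prune

order=[0, 1, 4, 6, 3, 10, 5]  |boxes|=7  |leaves|=1  hit=P12

== RESULT ==
1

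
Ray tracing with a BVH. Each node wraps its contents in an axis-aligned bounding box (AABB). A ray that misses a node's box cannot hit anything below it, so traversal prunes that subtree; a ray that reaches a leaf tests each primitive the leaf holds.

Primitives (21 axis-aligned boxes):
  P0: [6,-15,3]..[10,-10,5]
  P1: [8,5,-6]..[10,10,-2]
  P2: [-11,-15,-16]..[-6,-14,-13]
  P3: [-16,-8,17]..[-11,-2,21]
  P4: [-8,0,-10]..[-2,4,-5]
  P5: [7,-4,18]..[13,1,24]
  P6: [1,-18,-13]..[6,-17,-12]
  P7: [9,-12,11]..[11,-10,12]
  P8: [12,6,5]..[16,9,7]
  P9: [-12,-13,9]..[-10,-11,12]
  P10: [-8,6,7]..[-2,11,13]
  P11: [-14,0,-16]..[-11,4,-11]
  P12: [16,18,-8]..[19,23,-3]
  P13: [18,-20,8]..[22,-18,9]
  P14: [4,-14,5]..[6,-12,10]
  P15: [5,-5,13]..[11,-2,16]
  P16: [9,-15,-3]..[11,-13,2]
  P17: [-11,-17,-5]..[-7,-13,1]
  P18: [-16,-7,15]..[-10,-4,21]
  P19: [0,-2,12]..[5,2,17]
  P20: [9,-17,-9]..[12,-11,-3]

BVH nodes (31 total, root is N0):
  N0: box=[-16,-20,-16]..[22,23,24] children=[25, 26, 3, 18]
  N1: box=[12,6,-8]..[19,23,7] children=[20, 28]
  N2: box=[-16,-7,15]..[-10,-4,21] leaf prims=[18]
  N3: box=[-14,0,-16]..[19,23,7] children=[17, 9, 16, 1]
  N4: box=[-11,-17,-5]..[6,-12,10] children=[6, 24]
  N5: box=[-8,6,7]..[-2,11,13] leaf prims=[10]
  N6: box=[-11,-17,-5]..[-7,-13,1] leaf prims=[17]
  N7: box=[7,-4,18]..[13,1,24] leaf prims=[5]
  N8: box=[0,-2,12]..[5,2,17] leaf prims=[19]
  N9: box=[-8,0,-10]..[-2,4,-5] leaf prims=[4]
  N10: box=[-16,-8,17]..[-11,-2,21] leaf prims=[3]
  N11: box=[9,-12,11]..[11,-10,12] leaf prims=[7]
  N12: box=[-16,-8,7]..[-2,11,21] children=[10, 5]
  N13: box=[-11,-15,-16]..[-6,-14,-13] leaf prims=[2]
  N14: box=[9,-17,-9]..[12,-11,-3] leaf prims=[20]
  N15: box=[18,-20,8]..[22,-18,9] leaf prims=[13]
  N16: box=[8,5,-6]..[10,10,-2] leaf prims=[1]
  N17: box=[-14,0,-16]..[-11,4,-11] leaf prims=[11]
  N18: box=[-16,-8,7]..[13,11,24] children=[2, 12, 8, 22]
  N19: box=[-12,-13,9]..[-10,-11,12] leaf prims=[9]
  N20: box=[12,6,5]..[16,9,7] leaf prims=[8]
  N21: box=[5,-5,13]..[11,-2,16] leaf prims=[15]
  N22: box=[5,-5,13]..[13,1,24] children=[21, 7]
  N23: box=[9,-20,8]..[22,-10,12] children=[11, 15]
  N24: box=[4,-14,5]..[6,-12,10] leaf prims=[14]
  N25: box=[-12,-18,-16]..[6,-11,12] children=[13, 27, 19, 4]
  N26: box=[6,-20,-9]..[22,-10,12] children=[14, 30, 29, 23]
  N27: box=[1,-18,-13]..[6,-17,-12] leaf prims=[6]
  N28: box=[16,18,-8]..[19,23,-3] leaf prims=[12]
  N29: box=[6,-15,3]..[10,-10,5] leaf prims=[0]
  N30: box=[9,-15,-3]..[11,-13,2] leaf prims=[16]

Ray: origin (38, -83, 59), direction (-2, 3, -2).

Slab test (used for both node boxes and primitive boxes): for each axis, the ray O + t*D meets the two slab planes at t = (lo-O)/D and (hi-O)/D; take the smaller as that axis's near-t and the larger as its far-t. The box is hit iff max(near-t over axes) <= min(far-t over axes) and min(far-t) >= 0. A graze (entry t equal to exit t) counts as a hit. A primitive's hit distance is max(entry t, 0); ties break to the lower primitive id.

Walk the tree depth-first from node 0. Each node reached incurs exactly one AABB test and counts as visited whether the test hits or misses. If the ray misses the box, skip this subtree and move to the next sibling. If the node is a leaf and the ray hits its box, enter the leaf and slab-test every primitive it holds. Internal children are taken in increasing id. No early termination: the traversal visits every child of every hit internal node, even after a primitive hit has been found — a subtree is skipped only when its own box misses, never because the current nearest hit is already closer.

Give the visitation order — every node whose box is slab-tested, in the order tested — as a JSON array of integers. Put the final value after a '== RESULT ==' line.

Walk:
N0 x:[8,27] y:[21,106/3] z:[35/2,75/2] -> hit [21,27], descend [3, 18, 25, 26]
  N3 x:[19/2,26] y:[83/3,106/3] z:[26,75/2] -> miss, prune
  N18 x:[25/2,27] y:[25,94/3] z:[35/2,26] -> hit [25,26], descend [2, 8, 12, 22]
    N2 x:[24,27] y:[76/3,79/3] z:[19,22] -> miss, prune
    N8 x:[33/2,19] y:[27,85/3] z:[21,47/2] -> miss, prune
    N12 x:[20,27] y:[25,94/3] z:[19,26] -> hit [25,26], descend [5, 10]
      N5 x:[20,23] y:[89/3,94/3] z:[23,26] -> miss, prune
      N10 x:[49/2,27] y:[25,27] z:[19,21] -> miss, prune
    N22 x:[25/2,33/2] y:[26,28] z:[35/2,23] -> miss, prune
  N25 x:[16,25] y:[65/3,24] z:[47/2,75/2] -> hit [47/2,24], descend [4, 13, 19, 27]
    N4 x:[16,49/2] y:[22,71/3] z:[49/2,32] -> miss, prune
    N13 x:[22,49/2] y:[68/3,23] z:[36,75/2] -> miss, prune
    N19 x:[24,25] y:[70/3,24] z:[47/2,25] -> hit [24,24] leaf, test {P9@t=24}
    N27 x:[16,37/2] y:[65/3,22] z:[71/2,36] -> miss, prune
  N26 x:[8,16] y:[21,73/3] z:[47/2,34] -> miss, prune

Summary -> nodes [0, 3, 18, 2, 8, 12, 5, 10, 22, 25, 4, 13, 19, 27, 26]; box-tests=15; leaf-entries=1; first=P9

== RESULT ==
[0, 3, 18, 2, 8, 12, 5, 10, 22, 25, 4, 13, 19, 27, 26]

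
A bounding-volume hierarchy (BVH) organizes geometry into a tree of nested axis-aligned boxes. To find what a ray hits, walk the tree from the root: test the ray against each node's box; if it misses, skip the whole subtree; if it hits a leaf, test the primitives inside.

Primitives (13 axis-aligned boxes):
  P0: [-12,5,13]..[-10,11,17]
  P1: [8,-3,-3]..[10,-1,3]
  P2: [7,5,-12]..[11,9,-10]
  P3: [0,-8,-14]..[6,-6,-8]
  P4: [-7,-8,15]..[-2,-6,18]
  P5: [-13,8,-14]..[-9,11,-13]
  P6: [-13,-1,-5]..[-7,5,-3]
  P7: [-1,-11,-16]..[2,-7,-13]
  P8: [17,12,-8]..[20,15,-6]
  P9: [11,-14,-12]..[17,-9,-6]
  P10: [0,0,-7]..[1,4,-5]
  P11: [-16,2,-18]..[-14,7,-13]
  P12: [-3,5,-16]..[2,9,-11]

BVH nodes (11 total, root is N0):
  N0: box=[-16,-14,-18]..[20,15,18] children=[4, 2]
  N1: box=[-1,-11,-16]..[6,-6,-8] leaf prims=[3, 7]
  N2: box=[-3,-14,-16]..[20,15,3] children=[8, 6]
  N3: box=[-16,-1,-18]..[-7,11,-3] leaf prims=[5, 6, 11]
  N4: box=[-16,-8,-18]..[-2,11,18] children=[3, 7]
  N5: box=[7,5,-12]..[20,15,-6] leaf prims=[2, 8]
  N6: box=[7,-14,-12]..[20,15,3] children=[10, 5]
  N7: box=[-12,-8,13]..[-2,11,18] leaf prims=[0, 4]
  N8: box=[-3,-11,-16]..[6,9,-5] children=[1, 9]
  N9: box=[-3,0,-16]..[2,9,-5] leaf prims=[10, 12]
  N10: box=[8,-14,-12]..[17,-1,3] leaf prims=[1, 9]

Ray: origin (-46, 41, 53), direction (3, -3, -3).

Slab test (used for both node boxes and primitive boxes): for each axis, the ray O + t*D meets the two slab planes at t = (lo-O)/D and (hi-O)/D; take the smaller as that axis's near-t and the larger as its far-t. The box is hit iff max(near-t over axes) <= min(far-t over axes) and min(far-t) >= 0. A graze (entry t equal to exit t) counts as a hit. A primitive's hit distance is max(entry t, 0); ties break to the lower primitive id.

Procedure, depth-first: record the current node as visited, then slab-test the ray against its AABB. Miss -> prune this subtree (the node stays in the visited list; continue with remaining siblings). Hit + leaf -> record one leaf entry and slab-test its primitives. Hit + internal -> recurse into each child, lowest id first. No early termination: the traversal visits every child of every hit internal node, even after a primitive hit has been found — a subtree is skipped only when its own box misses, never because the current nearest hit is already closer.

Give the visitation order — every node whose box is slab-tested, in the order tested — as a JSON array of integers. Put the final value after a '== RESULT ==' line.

Walk:
N0 x:[10,22] y:[26/3,55/3] z:[35/3,71/3] -> hit [35/3,55/3], descend [2, 4]
  N2 x:[43/3,22] y:[26/3,55/3] z:[50/3,23] -> hit [50/3,55/3], descend [6, 8]
    N6 x:[53/3,22] y:[26/3,55/3] z:[50/3,65/3] -> hit [53/3,55/3], descend [5, 10]
      N5 x:[53/3,22] y:[26/3,12] z:[59/3,65/3] -> miss, prune
      N10 x:[18,21] y:[14,55/3] z:[50/3,65/3] -> hit [18,55/3] leaf, test {P1(miss), P9(miss)}
    N8 x:[43/3,52/3] y:[32/3,52/3] z:[58/3,23] -> miss, prune
  N4 x:[10,44/3] y:[10,49/3] z:[35/3,71/3] -> hit [35/3,44/3], descend [3, 7]
    N3 x:[10,13] y:[10,14] z:[56/3,71/3] -> miss, prune
    N7 x:[34/3,44/3] y:[10,49/3] z:[35/3,40/3] -> hit [35/3,40/3] leaf, test {P0@t=12, P4(miss)}

Visited [0, 2, 6, 5, 10, 8, 4, 3, 7]. Tests: 9 box, 2 leaf. Nearest: P0.

== RESULT ==
[0, 2, 6, 5, 10, 8, 4, 3, 7]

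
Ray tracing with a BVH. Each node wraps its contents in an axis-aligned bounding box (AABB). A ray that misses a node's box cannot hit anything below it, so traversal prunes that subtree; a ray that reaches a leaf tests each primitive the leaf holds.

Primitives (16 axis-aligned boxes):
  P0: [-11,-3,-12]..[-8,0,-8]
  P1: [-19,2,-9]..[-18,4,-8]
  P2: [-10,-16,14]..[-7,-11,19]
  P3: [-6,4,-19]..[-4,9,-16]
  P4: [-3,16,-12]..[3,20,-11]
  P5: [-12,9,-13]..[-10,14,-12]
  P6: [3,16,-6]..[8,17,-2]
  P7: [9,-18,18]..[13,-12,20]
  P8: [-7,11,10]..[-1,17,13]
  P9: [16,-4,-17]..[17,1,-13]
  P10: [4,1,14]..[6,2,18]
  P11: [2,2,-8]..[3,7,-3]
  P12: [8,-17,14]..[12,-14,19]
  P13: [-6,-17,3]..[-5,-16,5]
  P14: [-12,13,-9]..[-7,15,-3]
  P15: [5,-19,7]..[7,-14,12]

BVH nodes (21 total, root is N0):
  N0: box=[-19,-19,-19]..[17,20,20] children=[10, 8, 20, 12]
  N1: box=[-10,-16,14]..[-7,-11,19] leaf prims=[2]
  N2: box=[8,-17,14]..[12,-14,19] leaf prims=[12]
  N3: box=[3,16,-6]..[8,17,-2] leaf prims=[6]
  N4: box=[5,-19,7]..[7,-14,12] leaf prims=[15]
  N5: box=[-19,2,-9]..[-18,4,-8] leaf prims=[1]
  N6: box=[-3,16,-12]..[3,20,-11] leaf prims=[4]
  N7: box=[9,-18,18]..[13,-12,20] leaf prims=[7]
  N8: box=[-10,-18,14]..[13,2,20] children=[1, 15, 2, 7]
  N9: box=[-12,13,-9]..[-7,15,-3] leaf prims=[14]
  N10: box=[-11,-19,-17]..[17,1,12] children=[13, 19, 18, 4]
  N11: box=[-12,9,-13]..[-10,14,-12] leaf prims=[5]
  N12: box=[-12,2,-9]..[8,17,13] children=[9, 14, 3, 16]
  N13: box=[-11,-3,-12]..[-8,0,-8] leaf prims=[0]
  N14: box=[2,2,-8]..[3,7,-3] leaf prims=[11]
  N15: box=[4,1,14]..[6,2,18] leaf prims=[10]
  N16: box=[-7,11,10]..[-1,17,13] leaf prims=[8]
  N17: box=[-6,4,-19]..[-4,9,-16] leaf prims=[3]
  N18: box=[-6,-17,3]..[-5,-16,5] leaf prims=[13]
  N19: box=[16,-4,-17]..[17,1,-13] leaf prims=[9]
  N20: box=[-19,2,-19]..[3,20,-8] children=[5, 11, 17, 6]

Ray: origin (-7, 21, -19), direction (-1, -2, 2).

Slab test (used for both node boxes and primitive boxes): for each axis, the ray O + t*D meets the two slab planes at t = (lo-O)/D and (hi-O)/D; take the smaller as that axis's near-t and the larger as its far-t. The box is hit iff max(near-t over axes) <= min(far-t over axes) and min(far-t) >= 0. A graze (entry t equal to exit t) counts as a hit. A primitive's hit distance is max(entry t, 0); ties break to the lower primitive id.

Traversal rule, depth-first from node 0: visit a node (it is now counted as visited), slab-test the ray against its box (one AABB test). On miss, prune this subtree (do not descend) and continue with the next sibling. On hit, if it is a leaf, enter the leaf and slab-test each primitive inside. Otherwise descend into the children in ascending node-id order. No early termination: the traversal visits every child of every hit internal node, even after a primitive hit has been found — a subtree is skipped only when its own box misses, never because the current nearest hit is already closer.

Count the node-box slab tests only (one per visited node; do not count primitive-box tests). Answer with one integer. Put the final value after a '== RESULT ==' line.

Traverse from the root:
N0 x:[-24,12] y:[1/2,20] z:[0,39/2] -> hit [1/2,12], descend [8, 10, 12, 20]
  N8 x:[-20,3] y:[19/2,39/2] z:[33/2,39/2] -> miss, prune
  N10 x:[-24,4] y:[10,20] z:[1,31/2] -> miss, prune
  N12 x:[-15,5] y:[2,19/2] z:[5,16] -> hit [5,5], descend [3, 9, 14, 16]
    N3 x:[-15,-10] y:[2,5/2] z:[13/2,17/2] -> miss, prune
    N9 x:[0,5] y:[3,4] z:[5,8] -> miss, prune
    N14 x:[-10,-9] y:[7,19/2] z:[11/2,8] -> miss, prune
    N16 x:[-6,0] y:[2,5] z:[29/2,16] -> miss, prune
  N20 x:[-10,12] y:[1/2,19/2] z:[0,11/2] -> hit [1/2,11/2], descend [5, 6, 11, 17]
    N5 x:[11,12] y:[17/2,19/2] z:[5,11/2] -> miss, prune
    N6 x:[-10,-4] y:[1/2,5/2] z:[7/2,4] -> miss, prune
    N11 x:[3,5] y:[7/2,6] z:[3,7/2] -> hit [7/2,7/2] leaf, test {P5@t=7/2}
    N17 x:[-3,-1] y:[6,17/2] z:[0,3/2] -> miss, prune

order=[0, 8, 10, 12, 3, 9, 14, 16, 20, 5, 6, 11, 17]  |boxes|=13  |leaves|=1  hit=P5

== RESULT ==
13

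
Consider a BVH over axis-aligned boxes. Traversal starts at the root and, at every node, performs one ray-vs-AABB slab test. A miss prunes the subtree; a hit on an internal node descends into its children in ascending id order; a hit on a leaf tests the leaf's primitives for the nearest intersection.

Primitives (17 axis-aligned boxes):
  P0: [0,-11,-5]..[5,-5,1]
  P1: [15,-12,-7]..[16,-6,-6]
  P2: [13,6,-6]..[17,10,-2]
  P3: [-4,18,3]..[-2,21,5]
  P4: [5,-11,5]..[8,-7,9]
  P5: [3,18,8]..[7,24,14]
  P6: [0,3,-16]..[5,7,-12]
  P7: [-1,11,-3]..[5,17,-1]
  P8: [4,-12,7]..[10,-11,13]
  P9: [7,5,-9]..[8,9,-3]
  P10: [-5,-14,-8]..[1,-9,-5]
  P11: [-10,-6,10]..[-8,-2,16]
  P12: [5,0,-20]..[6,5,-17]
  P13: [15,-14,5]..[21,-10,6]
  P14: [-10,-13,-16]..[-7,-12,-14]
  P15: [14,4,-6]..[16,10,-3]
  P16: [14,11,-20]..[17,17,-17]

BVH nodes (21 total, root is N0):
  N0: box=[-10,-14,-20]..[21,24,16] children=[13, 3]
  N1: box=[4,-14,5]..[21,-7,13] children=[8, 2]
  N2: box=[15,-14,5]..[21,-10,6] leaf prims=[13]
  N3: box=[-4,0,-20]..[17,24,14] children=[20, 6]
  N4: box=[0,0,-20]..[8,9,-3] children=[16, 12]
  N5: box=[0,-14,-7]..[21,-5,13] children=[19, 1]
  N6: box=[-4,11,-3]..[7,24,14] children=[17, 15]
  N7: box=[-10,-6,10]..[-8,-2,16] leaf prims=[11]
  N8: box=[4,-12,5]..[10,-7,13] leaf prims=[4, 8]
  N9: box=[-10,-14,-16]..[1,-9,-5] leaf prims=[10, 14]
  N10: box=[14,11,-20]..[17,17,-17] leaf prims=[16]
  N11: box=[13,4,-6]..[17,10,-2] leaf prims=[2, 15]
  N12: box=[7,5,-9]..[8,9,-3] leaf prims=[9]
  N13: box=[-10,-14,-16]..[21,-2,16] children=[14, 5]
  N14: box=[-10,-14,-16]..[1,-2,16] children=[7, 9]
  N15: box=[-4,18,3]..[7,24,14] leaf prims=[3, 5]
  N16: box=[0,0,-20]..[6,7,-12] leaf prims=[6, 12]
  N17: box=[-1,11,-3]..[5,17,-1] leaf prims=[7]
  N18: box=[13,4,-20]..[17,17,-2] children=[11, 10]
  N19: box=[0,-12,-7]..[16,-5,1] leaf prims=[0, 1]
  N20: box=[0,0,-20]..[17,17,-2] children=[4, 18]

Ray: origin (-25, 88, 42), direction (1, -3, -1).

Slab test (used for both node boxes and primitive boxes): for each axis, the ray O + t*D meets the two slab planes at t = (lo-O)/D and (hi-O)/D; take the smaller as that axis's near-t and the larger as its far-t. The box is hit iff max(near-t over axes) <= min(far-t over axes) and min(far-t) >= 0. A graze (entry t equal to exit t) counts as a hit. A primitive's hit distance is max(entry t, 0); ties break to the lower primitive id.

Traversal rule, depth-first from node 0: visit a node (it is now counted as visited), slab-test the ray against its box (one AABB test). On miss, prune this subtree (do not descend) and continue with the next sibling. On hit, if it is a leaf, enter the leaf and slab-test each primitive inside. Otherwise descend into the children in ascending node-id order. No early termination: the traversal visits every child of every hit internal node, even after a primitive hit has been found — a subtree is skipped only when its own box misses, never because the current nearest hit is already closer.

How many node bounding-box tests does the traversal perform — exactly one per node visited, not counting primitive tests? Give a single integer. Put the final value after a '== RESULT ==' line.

Trace the traversal:
N0 x:[15,46] y:[64/3,34] z:[26,62] -> hit [26,34], descend [3, 13]
  N3 x:[21,42] y:[64/3,88/3] z:[28,62] -> hit [28,88/3], descend [6, 20]
    N6 x:[21,32] y:[64/3,77/3] z:[28,45] -> miss, prune
    N20 x:[25,42] y:[71/3,88/3] z:[44,62] -> miss, prune
  N13 x:[15,46] y:[30,34] z:[26,58] -> hit [30,34], descend [5, 14]
    N5 x:[25,46] y:[31,34] z:[29,49] -> hit [31,34], descend [1, 19]
      N1 x:[29,46] y:[95/3,34] z:[29,37] -> hit [95/3,34], descend [2, 8]
        N2 x:[40,46] y:[98/3,34] z:[36,37] -> miss, prune
        N8 x:[29,35] y:[95/3,100/3] z:[29,37] -> hit [95/3,100/3] leaf, test {P4@t=33, P8@t=33}
      N19 x:[25,41] y:[31,100/3] z:[41,49] -> miss, prune
    N14 x:[15,26] y:[30,34] z:[26,58] -> miss, prune

Visited [0, 3, 6, 20, 13, 5, 1, 2, 8, 19, 14]. Tests: 11 box, 1 leaf. Nearest: P4.

== RESULT ==
11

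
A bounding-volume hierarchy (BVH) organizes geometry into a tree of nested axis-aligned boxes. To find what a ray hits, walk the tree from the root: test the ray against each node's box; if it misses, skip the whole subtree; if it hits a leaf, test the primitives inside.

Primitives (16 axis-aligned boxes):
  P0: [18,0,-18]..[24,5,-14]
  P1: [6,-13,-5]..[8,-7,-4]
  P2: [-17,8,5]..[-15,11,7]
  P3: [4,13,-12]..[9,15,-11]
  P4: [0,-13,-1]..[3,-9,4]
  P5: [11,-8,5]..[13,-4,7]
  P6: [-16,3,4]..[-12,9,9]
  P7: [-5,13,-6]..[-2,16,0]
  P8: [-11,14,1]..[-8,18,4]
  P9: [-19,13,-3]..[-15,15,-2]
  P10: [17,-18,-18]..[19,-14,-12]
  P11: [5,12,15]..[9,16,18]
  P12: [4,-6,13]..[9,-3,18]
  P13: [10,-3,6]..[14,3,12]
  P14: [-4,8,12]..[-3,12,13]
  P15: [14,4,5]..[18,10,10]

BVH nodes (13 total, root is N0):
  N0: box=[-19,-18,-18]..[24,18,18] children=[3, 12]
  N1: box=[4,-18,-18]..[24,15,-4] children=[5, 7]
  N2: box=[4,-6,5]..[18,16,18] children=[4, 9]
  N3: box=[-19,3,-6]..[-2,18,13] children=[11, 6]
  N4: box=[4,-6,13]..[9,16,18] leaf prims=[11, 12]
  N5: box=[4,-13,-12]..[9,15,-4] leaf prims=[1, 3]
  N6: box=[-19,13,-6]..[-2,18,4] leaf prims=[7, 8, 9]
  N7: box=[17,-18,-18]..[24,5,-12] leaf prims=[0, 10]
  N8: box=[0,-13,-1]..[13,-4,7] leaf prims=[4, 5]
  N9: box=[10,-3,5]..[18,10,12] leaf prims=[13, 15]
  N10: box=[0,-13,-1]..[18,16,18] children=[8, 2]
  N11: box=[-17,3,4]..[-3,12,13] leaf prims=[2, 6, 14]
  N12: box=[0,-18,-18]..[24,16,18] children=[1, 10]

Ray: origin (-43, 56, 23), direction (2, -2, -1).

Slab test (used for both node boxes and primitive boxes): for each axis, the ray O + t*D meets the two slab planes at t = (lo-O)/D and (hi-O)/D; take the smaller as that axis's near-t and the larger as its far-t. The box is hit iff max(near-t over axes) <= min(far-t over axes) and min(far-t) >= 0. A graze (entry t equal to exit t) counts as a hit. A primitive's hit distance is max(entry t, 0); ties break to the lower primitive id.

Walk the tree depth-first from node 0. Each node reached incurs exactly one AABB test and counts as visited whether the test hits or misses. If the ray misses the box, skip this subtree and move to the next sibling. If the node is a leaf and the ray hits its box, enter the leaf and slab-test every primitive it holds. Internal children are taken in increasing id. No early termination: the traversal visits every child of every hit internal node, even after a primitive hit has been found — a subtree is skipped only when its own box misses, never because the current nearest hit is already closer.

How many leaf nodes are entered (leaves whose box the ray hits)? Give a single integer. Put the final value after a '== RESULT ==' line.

Traverse from the root:
N0 x:[12,67/2] y:[19,37] z:[5,41] -> hit [19,67/2], descend [3, 12]
  N3 x:[12,41/2] y:[19,53/2] z:[10,29] -> hit [19,41/2], descend [6, 11]
    N6 x:[12,41/2] y:[19,43/2] z:[19,29] -> hit [19,41/2] leaf, test {P7(miss), P8(miss), P9(miss)}
    N11 x:[13,20] y:[22,53/2] z:[10,19] -> miss, prune
  N12 x:[43/2,67/2] y:[20,37] z:[5,41] -> hit [43/2,67/2], descend [1, 10]
    N1 x:[47/2,67/2] y:[41/2,37] z:[27,41] -> hit [27,67/2], descend [5, 7]
      N5 x:[47/2,26] y:[41/2,69/2] z:[27,35] -> miss, prune
      N7 x:[30,67/2] y:[51/2,37] z:[35,41] -> miss, prune
    N10 x:[43/2,61/2] y:[20,69/2] z:[5,24] -> hit [43/2,24], descend [2, 8]
      N2 x:[47/2,61/2] y:[20,31] z:[5,18] -> miss, prune
      N8 x:[43/2,28] y:[30,69/2] z:[16,24] -> miss, prune

order=[0, 3, 6, 11, 12, 1, 5, 7, 10, 2, 8]  |boxes|=11  |leaves|=1  hit=miss

== RESULT ==
1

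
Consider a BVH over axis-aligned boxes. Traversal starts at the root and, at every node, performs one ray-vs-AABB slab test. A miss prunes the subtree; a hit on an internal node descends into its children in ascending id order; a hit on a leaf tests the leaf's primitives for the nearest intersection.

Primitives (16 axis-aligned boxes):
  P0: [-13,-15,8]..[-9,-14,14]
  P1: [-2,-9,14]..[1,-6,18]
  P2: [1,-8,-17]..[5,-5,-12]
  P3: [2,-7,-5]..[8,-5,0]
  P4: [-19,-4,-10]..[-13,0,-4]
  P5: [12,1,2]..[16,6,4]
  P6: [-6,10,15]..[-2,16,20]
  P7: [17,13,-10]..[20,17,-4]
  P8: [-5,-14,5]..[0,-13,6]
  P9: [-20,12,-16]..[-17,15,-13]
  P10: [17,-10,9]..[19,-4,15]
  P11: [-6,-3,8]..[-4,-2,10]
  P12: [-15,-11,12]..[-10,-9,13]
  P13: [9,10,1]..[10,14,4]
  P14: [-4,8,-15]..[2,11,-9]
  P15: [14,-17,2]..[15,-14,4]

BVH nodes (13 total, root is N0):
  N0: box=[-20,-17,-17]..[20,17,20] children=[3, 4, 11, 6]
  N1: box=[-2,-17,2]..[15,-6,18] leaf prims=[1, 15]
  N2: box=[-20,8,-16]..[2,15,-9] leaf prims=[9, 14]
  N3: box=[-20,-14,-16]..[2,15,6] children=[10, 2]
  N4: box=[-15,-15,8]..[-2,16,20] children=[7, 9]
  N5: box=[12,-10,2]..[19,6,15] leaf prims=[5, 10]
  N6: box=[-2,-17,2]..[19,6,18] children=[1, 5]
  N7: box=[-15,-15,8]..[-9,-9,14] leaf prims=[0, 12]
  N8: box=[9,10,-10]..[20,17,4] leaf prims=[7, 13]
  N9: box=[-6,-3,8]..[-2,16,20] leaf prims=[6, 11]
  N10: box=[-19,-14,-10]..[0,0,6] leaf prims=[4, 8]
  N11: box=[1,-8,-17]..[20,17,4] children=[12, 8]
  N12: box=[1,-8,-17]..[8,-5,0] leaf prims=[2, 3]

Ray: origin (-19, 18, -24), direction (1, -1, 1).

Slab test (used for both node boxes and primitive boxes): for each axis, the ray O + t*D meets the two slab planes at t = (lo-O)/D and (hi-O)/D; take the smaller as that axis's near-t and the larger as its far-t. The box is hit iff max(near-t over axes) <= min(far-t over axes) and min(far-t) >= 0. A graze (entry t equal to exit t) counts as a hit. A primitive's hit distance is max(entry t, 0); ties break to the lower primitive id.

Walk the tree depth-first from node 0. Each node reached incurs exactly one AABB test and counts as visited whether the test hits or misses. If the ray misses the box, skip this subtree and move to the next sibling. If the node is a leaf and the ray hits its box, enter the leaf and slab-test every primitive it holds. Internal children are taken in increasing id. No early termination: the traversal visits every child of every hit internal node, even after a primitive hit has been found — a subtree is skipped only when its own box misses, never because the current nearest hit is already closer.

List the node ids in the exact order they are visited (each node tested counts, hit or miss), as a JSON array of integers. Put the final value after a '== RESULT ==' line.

Traverse from the root:
N0 x:[-1,39] y:[1,35] z:[7,44] -> hit [7,35], descend [3, 4, 6, 11]
  N3 x:[-1,21] y:[3,32] z:[8,30] -> hit [8,21], descend [2, 10]
    N2 x:[-1,21] y:[3,10] z:[8,15] -> hit [8,10] leaf, test {P9(miss), P14(miss)}
    N10 x:[0,19] y:[18,32] z:[14,30] -> hit [18,19] leaf, test {P4(miss), P8(miss)}
  N4 x:[4,17] y:[2,33] z:[32,44] -> miss, prune
  N6 x:[17,38] y:[12,35] z:[26,42] -> hit [26,35], descend [1, 5]
    N1 x:[17,34] y:[24,35] z:[26,42] -> hit [26,34] leaf, test {P1(miss), P15(miss)}
    N5 x:[31,38] y:[12,28] z:[26,39] -> miss, prune
  N11 x:[20,39] y:[1,26] z:[7,28] -> hit [20,26], descend [8, 12]
    N8 x:[28,39] y:[1,8] z:[14,28] -> miss, prune
    N12 x:[20,27] y:[23,26] z:[7,24] -> hit [23,24] leaf, test {P2(miss), P3@t=23}

order=[0, 3, 2, 10, 4, 6, 1, 5, 11, 8, 12]  |boxes|=11  |leaves|=4  hit=P3

== RESULT ==
[0, 3, 2, 10, 4, 6, 1, 5, 11, 8, 12]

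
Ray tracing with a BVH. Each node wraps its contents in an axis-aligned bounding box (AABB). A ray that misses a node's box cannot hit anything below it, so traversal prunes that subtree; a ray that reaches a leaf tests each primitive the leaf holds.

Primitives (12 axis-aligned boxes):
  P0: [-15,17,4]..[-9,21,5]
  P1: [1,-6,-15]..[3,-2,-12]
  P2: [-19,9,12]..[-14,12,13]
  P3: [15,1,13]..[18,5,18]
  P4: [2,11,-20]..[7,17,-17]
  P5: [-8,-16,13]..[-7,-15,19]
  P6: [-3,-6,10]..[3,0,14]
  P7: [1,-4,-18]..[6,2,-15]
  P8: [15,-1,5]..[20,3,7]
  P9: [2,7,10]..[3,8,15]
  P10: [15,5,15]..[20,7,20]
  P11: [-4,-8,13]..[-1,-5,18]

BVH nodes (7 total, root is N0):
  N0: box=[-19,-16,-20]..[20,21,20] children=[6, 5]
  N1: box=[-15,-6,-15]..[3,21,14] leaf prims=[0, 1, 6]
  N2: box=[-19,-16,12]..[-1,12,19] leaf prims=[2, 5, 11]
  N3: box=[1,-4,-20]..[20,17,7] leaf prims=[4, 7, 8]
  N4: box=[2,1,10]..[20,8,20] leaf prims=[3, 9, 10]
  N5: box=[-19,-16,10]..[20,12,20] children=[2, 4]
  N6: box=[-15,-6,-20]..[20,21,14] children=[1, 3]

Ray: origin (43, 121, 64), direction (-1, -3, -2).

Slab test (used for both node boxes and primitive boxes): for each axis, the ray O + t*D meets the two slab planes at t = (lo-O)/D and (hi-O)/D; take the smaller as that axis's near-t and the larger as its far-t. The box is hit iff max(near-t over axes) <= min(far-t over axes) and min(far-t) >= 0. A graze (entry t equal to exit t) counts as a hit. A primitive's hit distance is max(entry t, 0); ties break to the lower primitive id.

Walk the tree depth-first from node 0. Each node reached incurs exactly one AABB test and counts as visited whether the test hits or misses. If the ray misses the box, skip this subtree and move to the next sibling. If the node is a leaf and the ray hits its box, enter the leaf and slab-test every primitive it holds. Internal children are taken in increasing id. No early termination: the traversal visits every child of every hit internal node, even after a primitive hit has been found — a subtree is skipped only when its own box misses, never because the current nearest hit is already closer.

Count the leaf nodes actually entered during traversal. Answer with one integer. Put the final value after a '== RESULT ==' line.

Trace the traversal:
N0 x:[23,62] y:[100/3,137/3] z:[22,42] -> hit [100/3,42], descend [5, 6]
  N5 x:[23,62] y:[109/3,137/3] z:[22,27] -> miss, prune
  N6 x:[23,58] y:[100/3,127/3] z:[25,42] -> hit [100/3,42], descend [1, 3]
    N1 x:[40,58] y:[100/3,127/3] z:[25,79/2] -> miss, prune
    N3 x:[23,42] y:[104/3,125/3] z:[57/2,42] -> hit [104/3,125/3] leaf, test {P4(miss), P7@t=119/3, P8(miss)}

order=[0, 5, 6, 1, 3]  |boxes|=5  |leaves|=1  hit=P7

== RESULT ==
1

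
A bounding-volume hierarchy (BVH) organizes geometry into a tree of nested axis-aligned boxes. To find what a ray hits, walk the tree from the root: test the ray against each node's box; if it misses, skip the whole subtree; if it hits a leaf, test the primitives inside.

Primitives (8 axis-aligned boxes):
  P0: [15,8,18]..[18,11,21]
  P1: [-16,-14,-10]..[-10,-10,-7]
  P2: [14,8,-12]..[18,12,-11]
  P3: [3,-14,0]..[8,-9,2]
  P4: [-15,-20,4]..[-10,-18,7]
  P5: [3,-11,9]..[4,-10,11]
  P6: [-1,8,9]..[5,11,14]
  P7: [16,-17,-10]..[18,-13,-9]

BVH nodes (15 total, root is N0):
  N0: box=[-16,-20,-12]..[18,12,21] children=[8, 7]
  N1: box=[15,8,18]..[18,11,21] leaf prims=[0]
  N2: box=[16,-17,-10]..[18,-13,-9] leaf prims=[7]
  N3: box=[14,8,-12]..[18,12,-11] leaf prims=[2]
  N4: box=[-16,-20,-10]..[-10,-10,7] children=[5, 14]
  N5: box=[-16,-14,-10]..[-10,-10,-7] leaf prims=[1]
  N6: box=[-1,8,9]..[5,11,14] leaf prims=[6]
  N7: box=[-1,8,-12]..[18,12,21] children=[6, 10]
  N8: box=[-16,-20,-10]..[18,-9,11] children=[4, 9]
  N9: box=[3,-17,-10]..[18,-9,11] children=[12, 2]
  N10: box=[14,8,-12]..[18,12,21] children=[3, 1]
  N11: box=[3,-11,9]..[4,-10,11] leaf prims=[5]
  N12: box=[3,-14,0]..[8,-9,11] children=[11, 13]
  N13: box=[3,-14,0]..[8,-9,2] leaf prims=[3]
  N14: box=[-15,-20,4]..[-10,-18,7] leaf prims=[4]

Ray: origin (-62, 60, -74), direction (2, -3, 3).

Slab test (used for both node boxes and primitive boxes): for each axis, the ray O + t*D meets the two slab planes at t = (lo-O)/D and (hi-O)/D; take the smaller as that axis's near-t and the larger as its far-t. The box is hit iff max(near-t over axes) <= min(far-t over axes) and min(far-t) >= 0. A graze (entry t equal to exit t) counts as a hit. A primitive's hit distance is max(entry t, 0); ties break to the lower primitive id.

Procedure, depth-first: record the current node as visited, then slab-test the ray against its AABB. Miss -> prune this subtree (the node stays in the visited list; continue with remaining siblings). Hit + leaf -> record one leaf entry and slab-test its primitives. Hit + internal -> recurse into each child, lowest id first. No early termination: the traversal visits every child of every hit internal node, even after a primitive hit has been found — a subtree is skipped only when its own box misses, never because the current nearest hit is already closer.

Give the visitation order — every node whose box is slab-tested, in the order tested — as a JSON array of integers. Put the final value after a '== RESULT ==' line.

Trace the traversal:
N0 x:[23,40] y:[16,80/3] z:[62/3,95/3] -> hit [23,80/3], descend [7, 8]
  N7 x:[61/2,40] y:[16,52/3] z:[62/3,95/3] -> miss, prune
  N8 x:[23,40] y:[23,80/3] z:[64/3,85/3] -> hit [23,80/3], descend [4, 9]
    N4 x:[23,26] y:[70/3,80/3] z:[64/3,27] -> hit [70/3,26], descend [5, 14]
      N5 x:[23,26] y:[70/3,74/3] z:[64/3,67/3] -> miss, prune
      N14 x:[47/2,26] y:[26,80/3] z:[26,27] -> hit [26,26] leaf, test {P4@t=26}
    N9 x:[65/2,40] y:[23,77/3] z:[64/3,85/3] -> miss, prune

7 AABB tests over nodes [0, 7, 8, 4, 5, 14, 9]; 1 leaf entered; closest P4.

== RESULT ==
[0, 7, 8, 4, 5, 14, 9]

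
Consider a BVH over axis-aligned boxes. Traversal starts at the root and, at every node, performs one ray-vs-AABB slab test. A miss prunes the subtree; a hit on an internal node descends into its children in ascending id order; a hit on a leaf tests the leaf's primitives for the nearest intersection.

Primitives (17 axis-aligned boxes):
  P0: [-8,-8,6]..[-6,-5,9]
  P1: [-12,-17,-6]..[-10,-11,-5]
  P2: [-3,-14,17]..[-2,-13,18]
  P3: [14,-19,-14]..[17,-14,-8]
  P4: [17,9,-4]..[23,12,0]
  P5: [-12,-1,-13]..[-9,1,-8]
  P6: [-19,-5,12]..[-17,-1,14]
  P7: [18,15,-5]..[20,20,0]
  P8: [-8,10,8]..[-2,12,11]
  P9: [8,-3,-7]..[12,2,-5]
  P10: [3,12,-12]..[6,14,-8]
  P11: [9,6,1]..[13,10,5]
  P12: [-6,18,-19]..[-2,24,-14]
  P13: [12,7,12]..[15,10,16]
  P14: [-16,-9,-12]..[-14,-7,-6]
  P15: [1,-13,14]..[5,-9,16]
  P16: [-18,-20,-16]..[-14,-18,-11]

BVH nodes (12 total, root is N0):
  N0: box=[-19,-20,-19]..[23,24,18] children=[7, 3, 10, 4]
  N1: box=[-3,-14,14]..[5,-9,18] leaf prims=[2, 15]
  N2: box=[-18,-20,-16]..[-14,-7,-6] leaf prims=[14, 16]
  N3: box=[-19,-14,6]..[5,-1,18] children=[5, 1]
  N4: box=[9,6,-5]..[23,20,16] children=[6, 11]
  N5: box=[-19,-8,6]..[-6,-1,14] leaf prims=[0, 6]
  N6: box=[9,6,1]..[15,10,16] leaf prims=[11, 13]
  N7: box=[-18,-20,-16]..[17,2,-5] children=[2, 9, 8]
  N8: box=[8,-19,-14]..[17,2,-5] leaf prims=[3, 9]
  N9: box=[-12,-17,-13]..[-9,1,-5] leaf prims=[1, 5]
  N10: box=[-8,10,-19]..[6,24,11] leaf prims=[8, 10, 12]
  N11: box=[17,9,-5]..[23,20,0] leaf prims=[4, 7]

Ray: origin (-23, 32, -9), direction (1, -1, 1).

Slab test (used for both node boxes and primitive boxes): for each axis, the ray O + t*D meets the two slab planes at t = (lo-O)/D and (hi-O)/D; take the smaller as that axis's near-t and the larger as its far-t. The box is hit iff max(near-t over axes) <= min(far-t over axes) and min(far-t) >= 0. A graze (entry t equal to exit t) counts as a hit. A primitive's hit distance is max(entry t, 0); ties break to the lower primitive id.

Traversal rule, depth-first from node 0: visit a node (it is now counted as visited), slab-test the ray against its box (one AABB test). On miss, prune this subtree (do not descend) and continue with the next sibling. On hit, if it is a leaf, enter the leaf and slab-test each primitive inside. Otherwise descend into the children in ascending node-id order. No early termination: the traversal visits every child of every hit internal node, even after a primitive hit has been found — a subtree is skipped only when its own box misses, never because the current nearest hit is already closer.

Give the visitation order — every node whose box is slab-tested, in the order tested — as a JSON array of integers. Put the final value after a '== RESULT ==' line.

Trace the traversal:
N0 x:[4,46] y:[8,52] z:[-10,27] -> hit [8,27], descend [3, 4, 7, 10]
  N3 x:[4,28] y:[33,46] z:[15,27] -> miss, prune
  N4 x:[32,46] y:[12,26] z:[4,25] -> miss, prune
  N7 x:[5,40] y:[30,52] z:[-7,4] -> miss, prune
  N10 x:[15,29] y:[8,22] z:[-10,20] -> hit [15,20] leaf, test {P8@t=20, P10(miss), P12(miss)}

order=[0, 3, 4, 7, 10]  |boxes|=5  |leaves|=1  hit=P8

== RESULT ==
[0, 3, 4, 7, 10]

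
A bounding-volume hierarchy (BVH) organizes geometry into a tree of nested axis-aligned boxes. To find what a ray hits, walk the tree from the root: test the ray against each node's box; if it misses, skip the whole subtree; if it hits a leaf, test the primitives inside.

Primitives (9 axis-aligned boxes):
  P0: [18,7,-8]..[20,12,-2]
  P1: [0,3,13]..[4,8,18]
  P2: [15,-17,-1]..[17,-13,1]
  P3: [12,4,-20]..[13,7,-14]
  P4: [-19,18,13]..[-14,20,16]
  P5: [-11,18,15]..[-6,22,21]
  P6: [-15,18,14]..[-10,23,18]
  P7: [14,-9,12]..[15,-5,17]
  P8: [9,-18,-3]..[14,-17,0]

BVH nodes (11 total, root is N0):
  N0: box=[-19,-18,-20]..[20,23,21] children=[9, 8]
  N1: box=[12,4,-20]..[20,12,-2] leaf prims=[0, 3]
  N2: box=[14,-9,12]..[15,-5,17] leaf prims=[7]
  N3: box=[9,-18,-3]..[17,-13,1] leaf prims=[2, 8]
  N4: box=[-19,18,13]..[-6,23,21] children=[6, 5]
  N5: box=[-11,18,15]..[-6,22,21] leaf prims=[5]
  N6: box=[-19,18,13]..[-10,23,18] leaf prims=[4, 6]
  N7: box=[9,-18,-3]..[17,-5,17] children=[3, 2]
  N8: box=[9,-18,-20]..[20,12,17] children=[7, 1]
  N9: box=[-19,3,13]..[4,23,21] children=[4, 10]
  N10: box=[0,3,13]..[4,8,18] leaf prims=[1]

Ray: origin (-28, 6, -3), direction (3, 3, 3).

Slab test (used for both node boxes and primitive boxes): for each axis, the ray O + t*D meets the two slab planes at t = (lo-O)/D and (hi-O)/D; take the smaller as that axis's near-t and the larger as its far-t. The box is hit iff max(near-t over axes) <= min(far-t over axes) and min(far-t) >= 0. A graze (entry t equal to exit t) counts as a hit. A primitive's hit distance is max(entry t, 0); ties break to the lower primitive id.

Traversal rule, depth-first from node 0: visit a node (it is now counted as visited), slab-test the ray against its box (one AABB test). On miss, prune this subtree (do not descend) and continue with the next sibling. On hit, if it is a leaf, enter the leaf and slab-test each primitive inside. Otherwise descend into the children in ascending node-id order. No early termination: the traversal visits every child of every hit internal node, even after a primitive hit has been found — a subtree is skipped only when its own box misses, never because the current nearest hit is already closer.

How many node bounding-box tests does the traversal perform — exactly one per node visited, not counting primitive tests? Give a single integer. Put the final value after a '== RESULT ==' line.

Traverse from the root:
N0 x:[3,16] y:[-8,17/3] z:[-17/3,8] -> hit [3,17/3], descend [8, 9]
  N8 x:[37/3,16] y:[-8,2] z:[-17/3,20/3] -> miss, prune
  N9 x:[3,32/3] y:[-1,17/3] z:[16/3,8] -> hit [16/3,17/3], descend [4, 10]
    N4 x:[3,22/3] y:[4,17/3] z:[16/3,8] -> hit [16/3,17/3], descend [5, 6]
      N5 x:[17/3,22/3] y:[4,16/3] z:[6,8] -> miss, prune
      N6 x:[3,6] y:[4,17/3] z:[16/3,7] -> hit [16/3,17/3] leaf, test {P4(miss), P6@t=17/3}
    N10 x:[28/3,32/3] y:[-1,2/3] z:[16/3,7] -> miss, prune

7 AABB tests over nodes [0, 8, 9, 4, 5, 6, 10]; 1 leaf entered; closest P6.

== RESULT ==
7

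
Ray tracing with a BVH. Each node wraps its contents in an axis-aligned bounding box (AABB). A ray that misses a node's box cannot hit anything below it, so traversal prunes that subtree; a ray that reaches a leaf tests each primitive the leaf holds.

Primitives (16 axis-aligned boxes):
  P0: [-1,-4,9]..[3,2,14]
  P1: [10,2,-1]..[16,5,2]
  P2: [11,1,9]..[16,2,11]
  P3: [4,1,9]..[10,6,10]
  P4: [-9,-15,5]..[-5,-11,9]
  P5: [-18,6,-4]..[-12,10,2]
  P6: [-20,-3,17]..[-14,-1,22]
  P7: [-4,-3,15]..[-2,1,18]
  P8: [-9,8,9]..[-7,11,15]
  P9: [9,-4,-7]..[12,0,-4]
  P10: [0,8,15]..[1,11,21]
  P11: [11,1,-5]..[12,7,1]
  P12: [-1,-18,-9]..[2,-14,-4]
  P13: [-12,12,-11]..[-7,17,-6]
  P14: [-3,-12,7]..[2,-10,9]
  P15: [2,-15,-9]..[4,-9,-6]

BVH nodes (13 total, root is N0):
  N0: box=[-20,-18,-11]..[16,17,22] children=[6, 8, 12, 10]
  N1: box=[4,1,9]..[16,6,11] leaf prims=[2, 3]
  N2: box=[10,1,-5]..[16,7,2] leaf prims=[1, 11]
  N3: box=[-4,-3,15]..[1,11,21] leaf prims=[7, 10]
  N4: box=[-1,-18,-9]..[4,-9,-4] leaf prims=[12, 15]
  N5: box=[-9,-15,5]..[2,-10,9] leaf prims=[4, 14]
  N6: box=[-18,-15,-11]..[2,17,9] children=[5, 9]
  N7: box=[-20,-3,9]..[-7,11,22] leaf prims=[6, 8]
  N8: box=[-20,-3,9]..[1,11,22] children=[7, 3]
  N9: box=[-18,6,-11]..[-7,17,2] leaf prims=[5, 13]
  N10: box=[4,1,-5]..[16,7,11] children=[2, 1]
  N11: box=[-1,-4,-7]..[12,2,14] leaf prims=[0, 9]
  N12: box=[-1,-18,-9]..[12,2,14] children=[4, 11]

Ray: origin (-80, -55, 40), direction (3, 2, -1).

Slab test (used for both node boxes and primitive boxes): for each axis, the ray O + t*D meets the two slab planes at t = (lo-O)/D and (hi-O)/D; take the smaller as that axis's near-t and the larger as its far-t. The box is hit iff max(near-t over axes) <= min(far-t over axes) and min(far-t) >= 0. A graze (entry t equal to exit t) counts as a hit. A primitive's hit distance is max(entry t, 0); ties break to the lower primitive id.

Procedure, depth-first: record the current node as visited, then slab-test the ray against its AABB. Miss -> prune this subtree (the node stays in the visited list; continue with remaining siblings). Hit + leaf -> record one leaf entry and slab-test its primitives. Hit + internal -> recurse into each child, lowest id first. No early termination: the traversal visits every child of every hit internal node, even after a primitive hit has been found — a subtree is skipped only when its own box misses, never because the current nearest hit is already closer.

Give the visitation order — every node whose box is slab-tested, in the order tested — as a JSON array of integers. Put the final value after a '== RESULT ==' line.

Trace the traversal:
N0 x:[20,32] y:[37/2,36] z:[18,51] -> hit [20,32], descend [6, 8, 10, 12]
  N6 x:[62/3,82/3] y:[20,36] z:[31,51] -> miss, prune
  N8 x:[20,27] y:[26,33] z:[18,31] -> hit [26,27], descend [3, 7]
    N3 x:[76/3,27] y:[26,33] z:[19,25] -> miss, prune
    N7 x:[20,73/3] y:[26,33] z:[18,31] -> miss, prune
  N10 x:[28,32] y:[28,31] z:[29,45] -> hit [29,31], descend [1, 2]
    N1 x:[28,32] y:[28,61/2] z:[29,31] -> hit [29,61/2] leaf, test {P2(miss), P3@t=30}
    N2 x:[30,32] y:[28,31] z:[38,45] -> miss, prune
  N12 x:[79/3,92/3] y:[37/2,57/2] z:[26,49] -> hit [79/3,57/2], descend [4, 11]
    N4 x:[79/3,28] y:[37/2,23] z:[44,49] -> miss, prune
    N11 x:[79/3,92/3] y:[51/2,57/2] z:[26,47] -> hit [79/3,57/2] leaf, test {P0@t=79/3, P9(miss)}

Visited [0, 6, 8, 3, 7, 10, 1, 2, 12, 4, 11]. Tests: 11 box, 2 leaf. Nearest: P0.

== RESULT ==
[0, 6, 8, 3, 7, 10, 1, 2, 12, 4, 11]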